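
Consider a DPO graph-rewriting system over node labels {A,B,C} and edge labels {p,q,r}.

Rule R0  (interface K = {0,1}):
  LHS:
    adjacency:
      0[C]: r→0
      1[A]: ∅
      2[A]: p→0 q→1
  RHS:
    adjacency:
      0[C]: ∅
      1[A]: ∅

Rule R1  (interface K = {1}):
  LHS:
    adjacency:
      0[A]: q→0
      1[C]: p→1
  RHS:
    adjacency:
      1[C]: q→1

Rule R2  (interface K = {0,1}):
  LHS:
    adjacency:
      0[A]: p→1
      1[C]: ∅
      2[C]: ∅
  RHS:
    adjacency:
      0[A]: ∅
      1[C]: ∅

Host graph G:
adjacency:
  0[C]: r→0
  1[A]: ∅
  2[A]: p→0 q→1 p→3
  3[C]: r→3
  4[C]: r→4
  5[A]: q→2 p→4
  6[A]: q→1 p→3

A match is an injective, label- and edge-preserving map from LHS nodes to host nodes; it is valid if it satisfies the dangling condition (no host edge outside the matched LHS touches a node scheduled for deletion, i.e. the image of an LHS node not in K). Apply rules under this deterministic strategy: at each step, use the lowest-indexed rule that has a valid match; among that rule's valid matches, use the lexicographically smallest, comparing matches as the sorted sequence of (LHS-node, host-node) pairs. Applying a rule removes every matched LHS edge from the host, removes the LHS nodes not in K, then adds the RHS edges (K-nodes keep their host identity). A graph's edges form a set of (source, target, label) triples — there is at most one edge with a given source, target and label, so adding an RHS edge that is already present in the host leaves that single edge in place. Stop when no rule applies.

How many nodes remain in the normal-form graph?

start.  V:7 E:10  edges: 0-r->0 2-p->0 2-q->1 2-p->3 3-r->3 4-r->4 5-q->2 5-p->4 6-q->1 6-p->3
1. fire R0 via {0↦3, 1↦1, 2↦6}  →  V:6 E:7  edges: 0-r->0 2-p->0 2-q->1 2-p->3 4-r->4 5-q->2 5-p->4
2. fire R0 via {0↦4, 1↦2, 2↦5}  →  V:5 E:4  edges: 0-r->0 2-p->0 2-q->1 2-p->3
3. fire R2 via {0↦2, 1↦0, 2↦4}  →  V:4 E:3  edges: 0-r->0 2-q->1 2-p->3
halt: no rule applies after step 3
NF nodes: {0:C, 1:A, 2:A, 3:C}

Answer: 4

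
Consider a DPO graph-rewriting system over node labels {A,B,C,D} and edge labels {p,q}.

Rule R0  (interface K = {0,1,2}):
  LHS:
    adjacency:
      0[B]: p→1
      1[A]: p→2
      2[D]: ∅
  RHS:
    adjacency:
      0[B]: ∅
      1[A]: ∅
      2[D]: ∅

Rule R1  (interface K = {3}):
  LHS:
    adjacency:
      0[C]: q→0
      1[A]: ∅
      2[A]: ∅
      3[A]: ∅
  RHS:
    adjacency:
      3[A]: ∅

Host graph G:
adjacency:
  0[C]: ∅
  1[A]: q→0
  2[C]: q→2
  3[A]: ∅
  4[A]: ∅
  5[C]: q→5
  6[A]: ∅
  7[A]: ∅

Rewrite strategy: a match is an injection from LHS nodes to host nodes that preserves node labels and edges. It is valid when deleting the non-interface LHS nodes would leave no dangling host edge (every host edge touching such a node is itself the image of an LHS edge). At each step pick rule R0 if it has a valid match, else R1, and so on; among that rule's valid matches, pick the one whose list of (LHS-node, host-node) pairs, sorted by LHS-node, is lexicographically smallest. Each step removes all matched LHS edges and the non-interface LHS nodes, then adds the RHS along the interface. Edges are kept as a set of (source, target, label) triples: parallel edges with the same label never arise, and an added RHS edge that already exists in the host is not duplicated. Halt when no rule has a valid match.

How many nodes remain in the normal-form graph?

Answer: 2

Derivation:
initial: |V|=8 |E|=3  E = 1-q->0 2-q->2 5-q->5
step 1: apply R1 at {0↦2, 1↦3, 2↦4, 3↦1}  → |V|=5 |E|=2  E = 1-q->0 5-q->5
step 2: apply R1 at {0↦5, 1↦6, 2↦7, 3↦1}  → |V|=2 |E|=1  E = 1-q->0
final graph: no rule applies after step 2
NF nodes: {0:C, 1:A}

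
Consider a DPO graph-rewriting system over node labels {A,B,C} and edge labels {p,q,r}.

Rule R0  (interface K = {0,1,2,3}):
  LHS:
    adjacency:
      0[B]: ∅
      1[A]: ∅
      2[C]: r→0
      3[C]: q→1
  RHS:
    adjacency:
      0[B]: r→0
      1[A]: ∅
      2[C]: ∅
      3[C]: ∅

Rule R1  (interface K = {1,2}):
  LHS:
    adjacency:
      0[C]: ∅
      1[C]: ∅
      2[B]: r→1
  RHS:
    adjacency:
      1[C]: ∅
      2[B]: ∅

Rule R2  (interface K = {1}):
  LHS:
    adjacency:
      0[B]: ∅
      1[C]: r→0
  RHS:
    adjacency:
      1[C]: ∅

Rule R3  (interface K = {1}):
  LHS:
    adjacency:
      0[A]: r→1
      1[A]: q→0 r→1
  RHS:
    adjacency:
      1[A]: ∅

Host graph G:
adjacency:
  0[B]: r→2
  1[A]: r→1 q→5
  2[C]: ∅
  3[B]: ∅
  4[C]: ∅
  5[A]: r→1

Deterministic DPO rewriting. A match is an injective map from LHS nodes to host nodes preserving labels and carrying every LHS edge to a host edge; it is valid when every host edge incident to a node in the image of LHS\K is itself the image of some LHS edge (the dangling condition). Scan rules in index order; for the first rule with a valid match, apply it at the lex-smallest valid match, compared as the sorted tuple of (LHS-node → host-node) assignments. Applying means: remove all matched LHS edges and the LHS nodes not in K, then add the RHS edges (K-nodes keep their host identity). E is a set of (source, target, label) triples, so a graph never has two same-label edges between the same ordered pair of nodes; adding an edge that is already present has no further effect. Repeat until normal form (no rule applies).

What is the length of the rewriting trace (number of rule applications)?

initial: |V|=6 |E|=4  E = 0-r->2 1-r->1 1-q->5 5-r->1
step 1: apply R1 at {0↦4, 1↦2, 2↦0}  → |V|=5 |E|=3  E = 1-r->1 1-q->5 5-r->1
step 2: apply R3 at {0↦5, 1↦1}  → |V|=4 |E|=0  E = ∅
normal form: no rule applies after step 2

Answer: 2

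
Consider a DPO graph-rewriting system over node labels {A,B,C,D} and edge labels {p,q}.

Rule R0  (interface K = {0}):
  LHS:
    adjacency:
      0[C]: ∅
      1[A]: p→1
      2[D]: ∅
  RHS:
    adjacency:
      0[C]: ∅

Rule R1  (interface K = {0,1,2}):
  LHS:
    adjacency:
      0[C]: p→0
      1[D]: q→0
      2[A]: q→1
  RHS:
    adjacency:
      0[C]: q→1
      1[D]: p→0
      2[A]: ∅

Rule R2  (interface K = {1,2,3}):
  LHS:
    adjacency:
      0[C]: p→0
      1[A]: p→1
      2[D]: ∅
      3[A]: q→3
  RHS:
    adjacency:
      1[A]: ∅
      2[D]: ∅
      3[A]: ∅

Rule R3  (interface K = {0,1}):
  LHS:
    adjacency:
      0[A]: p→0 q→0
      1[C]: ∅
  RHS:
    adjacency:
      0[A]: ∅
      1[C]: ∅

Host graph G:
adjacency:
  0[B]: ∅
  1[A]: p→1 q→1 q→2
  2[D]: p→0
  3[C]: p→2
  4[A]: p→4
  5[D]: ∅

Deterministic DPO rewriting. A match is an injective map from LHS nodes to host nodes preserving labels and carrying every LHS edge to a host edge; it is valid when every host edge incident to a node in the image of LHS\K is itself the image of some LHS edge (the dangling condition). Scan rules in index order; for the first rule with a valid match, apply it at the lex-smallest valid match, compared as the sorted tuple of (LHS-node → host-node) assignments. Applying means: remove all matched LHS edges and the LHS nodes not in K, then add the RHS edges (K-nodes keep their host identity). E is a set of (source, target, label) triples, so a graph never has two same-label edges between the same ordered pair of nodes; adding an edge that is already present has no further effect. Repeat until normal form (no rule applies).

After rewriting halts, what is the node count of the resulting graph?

Answer: 4

Steps:
initial: |V|=6 |E|=6  E = 1-p->1 1-q->1 1-q->2 2-p->0 3-p->2 4-p->4
step 1: apply R0 at {0↦3, 1↦4, 2↦5}  → |V|=4 |E|=5  E = 1-p->1 1-q->1 1-q->2 2-p->0 3-p->2
step 2: apply R3 at {0↦1, 1↦3}  → |V|=4 |E|=3  E = 1-q->2 2-p->0 3-p->2
final graph: no rule applies after step 2
NF nodes: {0:B, 1:A, 2:D, 3:C}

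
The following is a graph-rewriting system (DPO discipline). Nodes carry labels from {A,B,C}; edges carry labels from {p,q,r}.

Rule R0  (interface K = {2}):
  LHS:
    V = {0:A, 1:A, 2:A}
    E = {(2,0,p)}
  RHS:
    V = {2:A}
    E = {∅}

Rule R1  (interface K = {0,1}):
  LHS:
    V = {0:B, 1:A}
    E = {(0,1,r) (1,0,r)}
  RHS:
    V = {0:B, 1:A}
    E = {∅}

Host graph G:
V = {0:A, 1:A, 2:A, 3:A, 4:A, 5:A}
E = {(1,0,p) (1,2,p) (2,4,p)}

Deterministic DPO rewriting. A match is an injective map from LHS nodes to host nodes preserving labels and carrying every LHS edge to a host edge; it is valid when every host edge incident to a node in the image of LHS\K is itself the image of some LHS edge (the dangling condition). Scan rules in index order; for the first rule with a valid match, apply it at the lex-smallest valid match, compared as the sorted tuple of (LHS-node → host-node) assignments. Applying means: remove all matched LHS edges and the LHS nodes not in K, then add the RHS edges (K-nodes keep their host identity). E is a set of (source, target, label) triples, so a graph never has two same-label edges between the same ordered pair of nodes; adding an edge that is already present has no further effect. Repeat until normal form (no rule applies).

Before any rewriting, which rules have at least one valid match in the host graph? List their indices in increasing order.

R0: 4 valid matches — {0↦0, 1↦3, 2↦1}, {0↦0, 1↦5, 2↦1}, {0↦4, 1↦3, 2↦2} (+1 more)
R1: no valid match — LHS pattern not found

Answer: [R0]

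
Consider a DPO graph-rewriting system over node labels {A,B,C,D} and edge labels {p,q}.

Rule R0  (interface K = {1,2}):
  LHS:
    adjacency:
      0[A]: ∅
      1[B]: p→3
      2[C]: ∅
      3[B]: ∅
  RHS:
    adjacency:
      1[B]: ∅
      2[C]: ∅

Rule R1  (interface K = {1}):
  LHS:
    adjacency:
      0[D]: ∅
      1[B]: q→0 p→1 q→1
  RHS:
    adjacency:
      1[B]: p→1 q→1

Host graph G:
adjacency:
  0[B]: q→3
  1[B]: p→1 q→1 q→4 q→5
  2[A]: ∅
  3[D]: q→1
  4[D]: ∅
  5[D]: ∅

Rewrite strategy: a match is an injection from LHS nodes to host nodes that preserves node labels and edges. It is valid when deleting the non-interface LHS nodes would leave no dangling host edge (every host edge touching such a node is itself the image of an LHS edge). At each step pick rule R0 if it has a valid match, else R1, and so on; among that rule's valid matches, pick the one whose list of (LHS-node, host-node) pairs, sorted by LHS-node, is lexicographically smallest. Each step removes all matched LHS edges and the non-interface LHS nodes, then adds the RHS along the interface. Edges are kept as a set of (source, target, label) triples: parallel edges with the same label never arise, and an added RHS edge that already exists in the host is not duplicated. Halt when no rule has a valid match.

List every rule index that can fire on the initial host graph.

Answer: [R1]

Steps:
R0: no valid match — LHS pattern not found
R1: 2 valid matches — {0↦4, 1↦1}, {0↦5, 1↦1}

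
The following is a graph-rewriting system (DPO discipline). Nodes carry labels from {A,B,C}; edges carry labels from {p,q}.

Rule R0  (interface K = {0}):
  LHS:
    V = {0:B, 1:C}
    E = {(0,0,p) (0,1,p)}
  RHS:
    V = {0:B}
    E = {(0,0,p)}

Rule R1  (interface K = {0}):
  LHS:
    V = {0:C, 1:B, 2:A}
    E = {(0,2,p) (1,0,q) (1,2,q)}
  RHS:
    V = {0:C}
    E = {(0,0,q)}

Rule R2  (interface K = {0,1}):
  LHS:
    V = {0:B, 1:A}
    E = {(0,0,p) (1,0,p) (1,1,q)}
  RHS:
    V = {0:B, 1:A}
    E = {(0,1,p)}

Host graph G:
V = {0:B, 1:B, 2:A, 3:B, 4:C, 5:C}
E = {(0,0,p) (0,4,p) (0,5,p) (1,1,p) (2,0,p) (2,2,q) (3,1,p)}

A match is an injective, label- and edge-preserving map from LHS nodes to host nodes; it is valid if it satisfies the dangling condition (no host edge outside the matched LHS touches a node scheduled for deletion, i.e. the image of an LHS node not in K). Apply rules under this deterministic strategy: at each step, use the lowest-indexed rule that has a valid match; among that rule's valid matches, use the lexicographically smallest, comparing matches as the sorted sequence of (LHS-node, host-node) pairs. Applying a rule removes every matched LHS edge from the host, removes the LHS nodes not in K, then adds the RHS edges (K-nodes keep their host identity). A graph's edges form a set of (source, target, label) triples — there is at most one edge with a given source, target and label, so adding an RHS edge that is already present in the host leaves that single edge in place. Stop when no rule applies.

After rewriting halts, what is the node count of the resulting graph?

initial: |V|=6 |E|=7  E = 0-p->0 0-p->4 0-p->5 1-p->1 2-p->0 2-q->2 3-p->1
step 1: apply R0 at {0↦0, 1↦4}  → |V|=5 |E|=6  E = 0-p->0 0-p->5 1-p->1 2-p->0 2-q->2 3-p->1
step 2: apply R0 at {0↦0, 1↦5}  → |V|=4 |E|=5  E = 0-p->0 1-p->1 2-p->0 2-q->2 3-p->1
step 3: apply R2 at {0↦0, 1↦2}  → |V|=4 |E|=3  E = 0-p->2 1-p->1 3-p->1
final graph: no rule applies after step 3
NF nodes: {0:B, 1:B, 2:A, 3:B}

Answer: 4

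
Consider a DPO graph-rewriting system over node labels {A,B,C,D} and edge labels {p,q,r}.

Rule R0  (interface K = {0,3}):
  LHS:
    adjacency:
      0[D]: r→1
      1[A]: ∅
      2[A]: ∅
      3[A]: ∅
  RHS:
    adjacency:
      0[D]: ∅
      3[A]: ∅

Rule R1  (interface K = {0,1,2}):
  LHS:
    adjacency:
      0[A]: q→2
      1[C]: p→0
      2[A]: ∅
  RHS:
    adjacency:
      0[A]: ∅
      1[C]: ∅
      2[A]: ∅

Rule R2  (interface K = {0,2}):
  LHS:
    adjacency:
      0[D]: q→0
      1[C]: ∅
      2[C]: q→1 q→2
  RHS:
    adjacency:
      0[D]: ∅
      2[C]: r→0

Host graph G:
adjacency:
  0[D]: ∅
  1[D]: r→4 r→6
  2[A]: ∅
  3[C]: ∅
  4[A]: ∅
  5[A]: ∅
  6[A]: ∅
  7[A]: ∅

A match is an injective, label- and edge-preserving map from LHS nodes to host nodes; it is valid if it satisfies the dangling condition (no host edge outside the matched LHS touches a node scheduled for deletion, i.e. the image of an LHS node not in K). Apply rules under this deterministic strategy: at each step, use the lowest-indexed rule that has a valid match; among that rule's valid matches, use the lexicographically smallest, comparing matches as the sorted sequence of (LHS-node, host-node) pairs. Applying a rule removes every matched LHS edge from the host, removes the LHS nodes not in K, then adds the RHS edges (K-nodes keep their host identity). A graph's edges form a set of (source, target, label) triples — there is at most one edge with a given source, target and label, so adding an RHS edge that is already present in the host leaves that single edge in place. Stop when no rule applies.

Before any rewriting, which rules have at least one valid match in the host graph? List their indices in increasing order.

R0: 18 valid matches — {0↦1, 1↦4, 2↦2, 3↦5}, {0↦1, 1↦4, 2↦2, 3↦6}, {0↦1, 1↦4, 2↦2, 3↦7} (+15 more)
R1: no valid match — LHS pattern not found
R2: no valid match — LHS pattern not found

Answer: [R0]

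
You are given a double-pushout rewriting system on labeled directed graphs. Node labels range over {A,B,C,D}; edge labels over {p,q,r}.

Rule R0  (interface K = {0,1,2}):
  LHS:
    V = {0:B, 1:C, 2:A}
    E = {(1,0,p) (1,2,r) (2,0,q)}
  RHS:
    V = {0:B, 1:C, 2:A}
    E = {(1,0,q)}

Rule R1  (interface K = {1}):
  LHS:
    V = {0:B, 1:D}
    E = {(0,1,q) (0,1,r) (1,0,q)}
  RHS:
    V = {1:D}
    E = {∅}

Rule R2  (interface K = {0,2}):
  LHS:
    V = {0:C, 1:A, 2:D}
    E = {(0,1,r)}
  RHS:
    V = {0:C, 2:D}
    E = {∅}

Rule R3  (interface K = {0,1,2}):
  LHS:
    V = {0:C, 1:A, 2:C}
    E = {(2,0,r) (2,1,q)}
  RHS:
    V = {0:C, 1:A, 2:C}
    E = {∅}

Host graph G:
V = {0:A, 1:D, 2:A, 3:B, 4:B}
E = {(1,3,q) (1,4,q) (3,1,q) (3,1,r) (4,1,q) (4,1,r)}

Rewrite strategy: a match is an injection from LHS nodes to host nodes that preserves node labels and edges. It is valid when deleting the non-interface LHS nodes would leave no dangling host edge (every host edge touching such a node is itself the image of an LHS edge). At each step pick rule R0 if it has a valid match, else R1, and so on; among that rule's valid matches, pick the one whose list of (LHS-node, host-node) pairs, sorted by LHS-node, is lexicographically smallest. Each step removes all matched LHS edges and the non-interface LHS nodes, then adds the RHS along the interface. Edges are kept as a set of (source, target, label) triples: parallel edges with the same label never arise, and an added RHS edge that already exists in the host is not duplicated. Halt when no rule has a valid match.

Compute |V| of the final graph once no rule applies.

Answer: 3

Rewrite trace:
[0] host  ⇒  5 nodes, 6 edges  {1-q->3 1-q->4 3-q->1 3-r->1 4-q->1 4-r->1}
[1] R1 @ {0↦3, 1↦1}  ⇒  4 nodes, 3 edges  {1-q->4 4-q->1 4-r->1}
[2] R1 @ {0↦4, 1↦1}  ⇒  3 nodes, 0 edges  {∅}
final graph: no rule applies after step 2
NF nodes: {0:A, 1:D, 2:A}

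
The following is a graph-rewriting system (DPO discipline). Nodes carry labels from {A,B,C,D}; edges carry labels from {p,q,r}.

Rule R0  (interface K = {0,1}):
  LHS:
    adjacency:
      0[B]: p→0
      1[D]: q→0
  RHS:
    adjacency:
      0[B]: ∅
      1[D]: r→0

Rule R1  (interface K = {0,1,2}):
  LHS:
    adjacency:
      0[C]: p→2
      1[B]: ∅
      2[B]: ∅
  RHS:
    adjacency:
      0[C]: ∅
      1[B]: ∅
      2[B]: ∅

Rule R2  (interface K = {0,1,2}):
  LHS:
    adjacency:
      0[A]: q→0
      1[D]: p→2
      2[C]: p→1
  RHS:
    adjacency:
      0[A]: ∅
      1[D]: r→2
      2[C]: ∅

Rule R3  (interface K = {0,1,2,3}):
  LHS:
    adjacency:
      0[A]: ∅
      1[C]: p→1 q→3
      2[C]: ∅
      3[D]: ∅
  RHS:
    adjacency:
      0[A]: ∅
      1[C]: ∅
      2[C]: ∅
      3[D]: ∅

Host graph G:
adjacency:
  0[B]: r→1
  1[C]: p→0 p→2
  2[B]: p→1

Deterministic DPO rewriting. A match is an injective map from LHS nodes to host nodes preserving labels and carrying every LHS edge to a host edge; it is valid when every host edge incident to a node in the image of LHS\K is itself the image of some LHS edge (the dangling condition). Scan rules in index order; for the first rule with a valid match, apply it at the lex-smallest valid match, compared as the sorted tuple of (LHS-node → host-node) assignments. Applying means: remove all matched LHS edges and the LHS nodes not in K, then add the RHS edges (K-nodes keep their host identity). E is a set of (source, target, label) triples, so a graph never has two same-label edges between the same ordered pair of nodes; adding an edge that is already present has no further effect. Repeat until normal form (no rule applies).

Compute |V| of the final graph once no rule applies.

Answer: 3

Derivation:
initial: |V|=3 |E|=4  E = 0-r->1 1-p->0 1-p->2 2-p->1
step 1: apply R1 at {0↦1, 1↦0, 2↦2}  → |V|=3 |E|=3  E = 0-r->1 1-p->0 2-p->1
step 2: apply R1 at {0↦1, 1↦2, 2↦0}  → |V|=3 |E|=2  E = 0-r->1 2-p->1
halt: no rule applies after step 2
NF nodes: {0:B, 1:C, 2:B}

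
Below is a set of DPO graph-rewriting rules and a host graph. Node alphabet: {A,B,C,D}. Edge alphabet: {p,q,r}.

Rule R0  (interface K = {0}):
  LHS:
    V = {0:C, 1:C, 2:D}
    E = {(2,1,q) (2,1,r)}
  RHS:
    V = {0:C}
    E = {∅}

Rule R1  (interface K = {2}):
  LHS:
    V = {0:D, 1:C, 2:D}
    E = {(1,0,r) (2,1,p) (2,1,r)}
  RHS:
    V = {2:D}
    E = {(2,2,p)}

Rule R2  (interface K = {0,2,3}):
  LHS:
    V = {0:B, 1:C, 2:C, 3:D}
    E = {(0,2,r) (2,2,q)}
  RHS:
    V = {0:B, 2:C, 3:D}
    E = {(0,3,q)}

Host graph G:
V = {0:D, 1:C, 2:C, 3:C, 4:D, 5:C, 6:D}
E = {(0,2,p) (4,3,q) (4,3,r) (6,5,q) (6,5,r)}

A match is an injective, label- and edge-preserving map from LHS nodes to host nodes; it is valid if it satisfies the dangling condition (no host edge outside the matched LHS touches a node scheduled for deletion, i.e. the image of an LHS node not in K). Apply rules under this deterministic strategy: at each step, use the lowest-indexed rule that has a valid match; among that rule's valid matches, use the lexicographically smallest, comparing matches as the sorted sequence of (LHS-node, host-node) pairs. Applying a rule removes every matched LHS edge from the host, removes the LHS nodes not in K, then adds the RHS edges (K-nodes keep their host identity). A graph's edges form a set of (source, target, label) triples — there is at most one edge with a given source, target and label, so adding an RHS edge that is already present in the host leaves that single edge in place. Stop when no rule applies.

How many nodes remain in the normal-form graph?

start.  V:7 E:5  edges: 0-p->2 4-q->3 4-r->3 6-q->5 6-r->5
1. fire R0 via {0↦1, 1↦3, 2↦4}  →  V:5 E:3  edges: 0-p->2 6-q->5 6-r->5
2. fire R0 via {0↦1, 1↦5, 2↦6}  →  V:3 E:1  edges: 0-p->2
halt: no rule applies after step 2
NF nodes: {0:D, 1:C, 2:C}

Answer: 3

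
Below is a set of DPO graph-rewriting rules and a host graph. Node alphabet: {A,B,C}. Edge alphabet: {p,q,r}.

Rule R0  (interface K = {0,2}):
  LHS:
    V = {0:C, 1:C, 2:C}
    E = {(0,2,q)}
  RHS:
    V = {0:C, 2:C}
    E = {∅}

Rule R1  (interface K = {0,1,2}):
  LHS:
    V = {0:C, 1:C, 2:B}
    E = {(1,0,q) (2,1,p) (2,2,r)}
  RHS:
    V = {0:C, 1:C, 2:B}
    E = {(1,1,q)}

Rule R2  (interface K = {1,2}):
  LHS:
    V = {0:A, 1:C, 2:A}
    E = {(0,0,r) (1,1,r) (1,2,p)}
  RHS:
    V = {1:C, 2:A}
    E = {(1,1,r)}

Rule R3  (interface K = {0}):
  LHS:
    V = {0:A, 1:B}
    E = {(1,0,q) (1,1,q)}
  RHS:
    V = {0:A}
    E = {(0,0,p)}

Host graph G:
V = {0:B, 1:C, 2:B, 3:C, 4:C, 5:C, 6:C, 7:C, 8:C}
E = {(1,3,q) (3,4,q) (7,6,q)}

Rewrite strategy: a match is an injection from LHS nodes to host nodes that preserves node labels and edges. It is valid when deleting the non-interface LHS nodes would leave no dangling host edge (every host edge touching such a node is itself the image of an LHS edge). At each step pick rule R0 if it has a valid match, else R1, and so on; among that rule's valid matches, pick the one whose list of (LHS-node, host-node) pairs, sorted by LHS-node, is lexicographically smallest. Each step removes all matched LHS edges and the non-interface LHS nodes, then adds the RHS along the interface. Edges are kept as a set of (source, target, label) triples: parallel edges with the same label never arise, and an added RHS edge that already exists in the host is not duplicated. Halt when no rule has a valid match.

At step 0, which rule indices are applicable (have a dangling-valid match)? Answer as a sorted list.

Answer: [R0]

Steps:
R0: 6 valid matches — {0↦1, 1↦5, 2↦3}, {0↦1, 1↦8, 2↦3}, {0↦3, 1↦5, 2↦4} (+3 more)
R1: no valid match — LHS pattern not found
R2: no valid match — LHS pattern not found
R3: no valid match — LHS pattern not found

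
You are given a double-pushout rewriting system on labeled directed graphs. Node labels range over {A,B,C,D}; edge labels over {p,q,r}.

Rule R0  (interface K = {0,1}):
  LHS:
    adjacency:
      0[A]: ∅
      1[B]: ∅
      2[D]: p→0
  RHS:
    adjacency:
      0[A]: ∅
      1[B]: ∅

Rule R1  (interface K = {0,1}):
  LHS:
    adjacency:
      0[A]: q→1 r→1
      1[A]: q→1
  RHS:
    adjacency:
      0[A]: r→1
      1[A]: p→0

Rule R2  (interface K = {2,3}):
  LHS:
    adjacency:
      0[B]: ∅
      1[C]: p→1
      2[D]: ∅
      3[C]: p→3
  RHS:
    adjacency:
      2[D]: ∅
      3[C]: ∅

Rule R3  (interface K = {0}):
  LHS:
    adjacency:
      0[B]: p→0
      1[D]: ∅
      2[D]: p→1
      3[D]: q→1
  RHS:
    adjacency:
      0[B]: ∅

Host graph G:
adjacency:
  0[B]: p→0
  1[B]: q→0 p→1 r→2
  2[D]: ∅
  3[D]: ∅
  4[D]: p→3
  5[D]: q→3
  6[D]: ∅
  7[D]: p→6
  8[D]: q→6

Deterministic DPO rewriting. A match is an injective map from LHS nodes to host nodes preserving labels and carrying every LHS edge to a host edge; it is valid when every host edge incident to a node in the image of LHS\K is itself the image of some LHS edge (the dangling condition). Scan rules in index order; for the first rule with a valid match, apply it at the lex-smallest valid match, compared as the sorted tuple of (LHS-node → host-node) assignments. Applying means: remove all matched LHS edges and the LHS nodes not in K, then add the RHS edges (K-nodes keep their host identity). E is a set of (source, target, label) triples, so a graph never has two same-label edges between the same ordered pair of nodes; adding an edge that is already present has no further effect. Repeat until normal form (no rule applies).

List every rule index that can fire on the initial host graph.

R0: no valid match — LHS pattern not found
R1: no valid match — LHS pattern not found
R2: no valid match — LHS pattern not found
R3: 4 valid matches — {0↦0, 1↦3, 2↦4, 3↦5}, {0↦0, 1↦6, 2↦7, 3↦8}, {0↦1, 1↦3, 2↦4, 3↦5} (+1 more)

Answer: [R3]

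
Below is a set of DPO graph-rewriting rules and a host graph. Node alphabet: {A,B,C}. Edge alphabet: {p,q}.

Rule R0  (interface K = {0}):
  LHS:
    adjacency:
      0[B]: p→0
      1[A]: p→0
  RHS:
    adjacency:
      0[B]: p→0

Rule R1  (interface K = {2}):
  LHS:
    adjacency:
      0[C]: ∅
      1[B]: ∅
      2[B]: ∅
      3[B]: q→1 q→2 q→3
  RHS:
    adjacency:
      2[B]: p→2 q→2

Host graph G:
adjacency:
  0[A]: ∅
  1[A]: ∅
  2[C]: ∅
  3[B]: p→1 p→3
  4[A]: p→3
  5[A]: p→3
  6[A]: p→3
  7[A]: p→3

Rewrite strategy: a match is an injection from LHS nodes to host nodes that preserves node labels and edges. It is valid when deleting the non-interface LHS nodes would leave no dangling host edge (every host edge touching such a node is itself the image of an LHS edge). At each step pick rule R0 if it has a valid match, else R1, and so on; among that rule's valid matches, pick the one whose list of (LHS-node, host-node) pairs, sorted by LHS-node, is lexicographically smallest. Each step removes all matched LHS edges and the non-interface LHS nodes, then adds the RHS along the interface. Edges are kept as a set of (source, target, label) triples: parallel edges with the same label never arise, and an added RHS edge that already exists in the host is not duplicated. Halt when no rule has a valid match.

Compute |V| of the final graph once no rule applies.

[0] host  ⇒  8 nodes, 6 edges  {3-p->1 3-p->3 4-p->3 5-p->3 6-p->3 7-p->3}
[1] R0 @ {0↦3, 1↦4}  ⇒  7 nodes, 5 edges  {3-p->1 3-p->3 5-p->3 6-p->3 7-p->3}
[2] R0 @ {0↦3, 1↦5}  ⇒  6 nodes, 4 edges  {3-p->1 3-p->3 6-p->3 7-p->3}
[3] R0 @ {0↦3, 1↦6}  ⇒  5 nodes, 3 edges  {3-p->1 3-p->3 7-p->3}
[4] R0 @ {0↦3, 1↦7}  ⇒  4 nodes, 2 edges  {3-p->1 3-p->3}
halt: no rule applies after step 4
NF nodes: {0:A, 1:A, 2:C, 3:B}

Answer: 4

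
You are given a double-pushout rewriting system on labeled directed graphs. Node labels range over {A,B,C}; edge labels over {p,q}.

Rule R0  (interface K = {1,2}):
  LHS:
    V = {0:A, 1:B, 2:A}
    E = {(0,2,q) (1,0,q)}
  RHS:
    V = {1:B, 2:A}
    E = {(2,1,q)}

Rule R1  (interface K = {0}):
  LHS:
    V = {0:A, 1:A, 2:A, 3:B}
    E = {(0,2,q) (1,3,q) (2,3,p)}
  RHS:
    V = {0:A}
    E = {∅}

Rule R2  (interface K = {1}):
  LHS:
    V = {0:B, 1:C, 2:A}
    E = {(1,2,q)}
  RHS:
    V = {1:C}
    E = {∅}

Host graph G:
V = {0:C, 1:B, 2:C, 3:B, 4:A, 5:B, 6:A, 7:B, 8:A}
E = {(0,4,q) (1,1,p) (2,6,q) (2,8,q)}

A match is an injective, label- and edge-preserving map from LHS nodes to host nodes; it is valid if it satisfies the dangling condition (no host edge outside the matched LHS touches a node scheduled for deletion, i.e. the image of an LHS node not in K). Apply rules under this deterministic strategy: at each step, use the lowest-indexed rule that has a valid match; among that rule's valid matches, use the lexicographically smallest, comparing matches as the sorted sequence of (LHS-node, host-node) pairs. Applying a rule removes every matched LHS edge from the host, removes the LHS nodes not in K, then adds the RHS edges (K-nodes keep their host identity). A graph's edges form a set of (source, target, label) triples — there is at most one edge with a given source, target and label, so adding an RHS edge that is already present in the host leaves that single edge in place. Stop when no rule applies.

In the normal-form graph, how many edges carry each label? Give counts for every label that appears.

start.  V:9 E:4  edges: 0-q->4 1-p->1 2-q->6 2-q->8
1. fire R2 via {0↦3, 1↦0, 2↦4}  →  V:7 E:3  edges: 1-p->1 2-q->6 2-q->8
2. fire R2 via {0↦5, 1↦2, 2↦6}  →  V:5 E:2  edges: 1-p->1 2-q->8
3. fire R2 via {0↦7, 1↦2, 2↦8}  →  V:3 E:1  edges: 1-p->1
final graph: no rule applies after step 3
NF edges: [(1, 1, 'p')]

Answer: p:1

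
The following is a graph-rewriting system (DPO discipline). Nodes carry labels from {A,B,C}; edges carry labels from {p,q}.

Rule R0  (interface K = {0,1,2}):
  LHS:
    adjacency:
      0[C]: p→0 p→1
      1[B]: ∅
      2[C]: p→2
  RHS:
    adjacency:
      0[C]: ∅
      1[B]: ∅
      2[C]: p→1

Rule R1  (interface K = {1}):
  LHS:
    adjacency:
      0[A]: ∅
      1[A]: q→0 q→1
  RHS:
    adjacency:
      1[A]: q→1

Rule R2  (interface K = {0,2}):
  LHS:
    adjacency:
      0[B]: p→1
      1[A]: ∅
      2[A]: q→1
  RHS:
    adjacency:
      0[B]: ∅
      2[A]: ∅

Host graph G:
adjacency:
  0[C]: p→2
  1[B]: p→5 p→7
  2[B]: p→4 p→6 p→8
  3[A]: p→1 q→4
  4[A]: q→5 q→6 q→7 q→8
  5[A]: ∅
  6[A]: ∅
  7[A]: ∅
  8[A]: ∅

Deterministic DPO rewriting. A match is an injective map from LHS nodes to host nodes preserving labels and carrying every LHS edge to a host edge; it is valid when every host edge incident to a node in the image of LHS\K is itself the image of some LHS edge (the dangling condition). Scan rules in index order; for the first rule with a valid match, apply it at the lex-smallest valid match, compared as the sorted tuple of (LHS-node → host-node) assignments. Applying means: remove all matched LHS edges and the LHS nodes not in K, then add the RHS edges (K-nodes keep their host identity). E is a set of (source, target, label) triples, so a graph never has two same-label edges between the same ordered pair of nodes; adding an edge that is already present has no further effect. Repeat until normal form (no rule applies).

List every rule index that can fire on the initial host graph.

R0: no valid match — LHS pattern not found
R1: no valid match — LHS pattern not found
R2: 4 valid matches — {0↦1, 1↦5, 2↦4}, {0↦1, 1↦7, 2↦4}, {0↦2, 1↦6, 2↦4} (+1 more)

Answer: [R2]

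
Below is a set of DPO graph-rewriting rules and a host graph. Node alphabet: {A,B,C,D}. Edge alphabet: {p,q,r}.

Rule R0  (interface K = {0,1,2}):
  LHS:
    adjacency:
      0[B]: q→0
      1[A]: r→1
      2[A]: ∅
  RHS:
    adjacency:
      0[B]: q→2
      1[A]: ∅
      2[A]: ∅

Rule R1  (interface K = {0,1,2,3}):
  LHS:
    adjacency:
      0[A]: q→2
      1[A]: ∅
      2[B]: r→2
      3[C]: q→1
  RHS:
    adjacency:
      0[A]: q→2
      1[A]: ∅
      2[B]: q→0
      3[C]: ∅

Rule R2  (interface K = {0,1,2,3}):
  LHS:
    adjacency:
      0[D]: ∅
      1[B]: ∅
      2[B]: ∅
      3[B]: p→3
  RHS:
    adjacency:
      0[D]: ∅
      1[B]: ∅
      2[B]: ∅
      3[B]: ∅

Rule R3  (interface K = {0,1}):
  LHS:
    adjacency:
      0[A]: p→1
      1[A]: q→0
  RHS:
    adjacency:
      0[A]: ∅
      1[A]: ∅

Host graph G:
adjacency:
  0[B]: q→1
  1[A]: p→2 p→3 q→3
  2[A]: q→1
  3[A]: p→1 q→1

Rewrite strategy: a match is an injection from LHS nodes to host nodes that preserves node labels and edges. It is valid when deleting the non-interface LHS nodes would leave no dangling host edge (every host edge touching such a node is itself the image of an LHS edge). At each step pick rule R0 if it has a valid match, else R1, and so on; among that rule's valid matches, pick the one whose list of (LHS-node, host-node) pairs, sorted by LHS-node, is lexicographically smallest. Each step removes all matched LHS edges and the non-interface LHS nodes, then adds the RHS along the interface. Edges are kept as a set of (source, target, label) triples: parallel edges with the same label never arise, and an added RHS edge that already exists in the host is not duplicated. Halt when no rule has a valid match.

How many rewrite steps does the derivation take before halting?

Answer: 3

Steps:
[0] host  ⇒  4 nodes, 7 edges  {0-q->1 1-p->2 1-p->3 1-q->3 2-q->1 3-p->1 3-q->1}
[1] R3 @ {0↦1, 1↦2}  ⇒  4 nodes, 5 edges  {0-q->1 1-p->3 1-q->3 3-p->1 3-q->1}
[2] R3 @ {0↦1, 1↦3}  ⇒  4 nodes, 3 edges  {0-q->1 1-q->3 3-p->1}
[3] R3 @ {0↦3, 1↦1}  ⇒  4 nodes, 1 edges  {0-q->1}
normal form: no rule applies after step 3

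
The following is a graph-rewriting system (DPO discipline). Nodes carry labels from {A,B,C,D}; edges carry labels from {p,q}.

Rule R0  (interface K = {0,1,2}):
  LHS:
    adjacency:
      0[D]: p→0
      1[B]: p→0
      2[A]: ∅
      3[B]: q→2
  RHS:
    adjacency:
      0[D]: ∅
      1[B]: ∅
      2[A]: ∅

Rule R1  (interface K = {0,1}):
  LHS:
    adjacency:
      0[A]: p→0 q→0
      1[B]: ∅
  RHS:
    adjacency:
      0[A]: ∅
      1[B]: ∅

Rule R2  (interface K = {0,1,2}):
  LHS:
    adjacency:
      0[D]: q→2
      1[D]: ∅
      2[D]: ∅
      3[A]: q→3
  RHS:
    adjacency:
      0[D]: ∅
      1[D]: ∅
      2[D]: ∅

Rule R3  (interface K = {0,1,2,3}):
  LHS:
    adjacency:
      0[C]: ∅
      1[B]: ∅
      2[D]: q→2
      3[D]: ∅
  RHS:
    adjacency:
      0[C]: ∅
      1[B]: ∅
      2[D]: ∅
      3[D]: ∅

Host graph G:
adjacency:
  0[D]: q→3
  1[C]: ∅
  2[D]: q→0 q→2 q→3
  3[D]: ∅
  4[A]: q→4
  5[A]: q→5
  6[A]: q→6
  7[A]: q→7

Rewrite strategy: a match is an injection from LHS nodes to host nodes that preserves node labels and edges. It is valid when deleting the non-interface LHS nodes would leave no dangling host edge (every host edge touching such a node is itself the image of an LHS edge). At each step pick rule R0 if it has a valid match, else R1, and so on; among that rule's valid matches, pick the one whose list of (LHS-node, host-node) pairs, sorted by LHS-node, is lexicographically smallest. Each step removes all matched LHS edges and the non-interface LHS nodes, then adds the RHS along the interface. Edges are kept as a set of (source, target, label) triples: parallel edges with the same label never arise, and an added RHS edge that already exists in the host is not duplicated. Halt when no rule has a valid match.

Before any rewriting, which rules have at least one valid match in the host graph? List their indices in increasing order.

Answer: [R2]

Rewrite trace:
R0: no valid match — LHS pattern not found
R1: no valid match — LHS pattern not found
R2: 12 valid matches — {0↦0, 1↦2, 2↦3, 3↦4}, {0↦0, 1↦2, 2↦3, 3↦5}, {0↦0, 1↦2, 2↦3, 3↦6} (+9 more)
R3: no valid match — LHS pattern not found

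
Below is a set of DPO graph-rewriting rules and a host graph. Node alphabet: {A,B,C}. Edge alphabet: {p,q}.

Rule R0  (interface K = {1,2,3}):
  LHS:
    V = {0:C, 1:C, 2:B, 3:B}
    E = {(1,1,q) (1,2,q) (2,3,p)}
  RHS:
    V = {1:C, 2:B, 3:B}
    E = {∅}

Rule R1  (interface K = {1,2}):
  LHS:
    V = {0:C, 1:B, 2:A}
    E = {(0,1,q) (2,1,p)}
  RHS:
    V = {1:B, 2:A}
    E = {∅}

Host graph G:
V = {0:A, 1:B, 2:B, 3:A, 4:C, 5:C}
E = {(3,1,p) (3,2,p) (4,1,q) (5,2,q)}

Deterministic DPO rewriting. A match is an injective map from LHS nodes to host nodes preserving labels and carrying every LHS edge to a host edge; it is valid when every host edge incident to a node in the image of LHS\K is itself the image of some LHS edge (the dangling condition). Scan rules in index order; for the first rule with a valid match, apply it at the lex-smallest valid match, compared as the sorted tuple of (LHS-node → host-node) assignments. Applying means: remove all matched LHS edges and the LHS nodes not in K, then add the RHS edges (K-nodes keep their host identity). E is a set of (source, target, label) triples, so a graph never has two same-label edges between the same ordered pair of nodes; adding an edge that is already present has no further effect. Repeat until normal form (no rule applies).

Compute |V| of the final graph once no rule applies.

Answer: 4

Derivation:
start.  V:6 E:4  edges: 3-p->1 3-p->2 4-q->1 5-q->2
1. fire R1 via {0↦4, 1↦1, 2↦3}  →  V:5 E:2  edges: 3-p->2 5-q->2
2. fire R1 via {0↦5, 1↦2, 2↦3}  →  V:4 E:0  edges: ∅
halt: no rule applies after step 2
NF nodes: {0:A, 1:B, 2:B, 3:A}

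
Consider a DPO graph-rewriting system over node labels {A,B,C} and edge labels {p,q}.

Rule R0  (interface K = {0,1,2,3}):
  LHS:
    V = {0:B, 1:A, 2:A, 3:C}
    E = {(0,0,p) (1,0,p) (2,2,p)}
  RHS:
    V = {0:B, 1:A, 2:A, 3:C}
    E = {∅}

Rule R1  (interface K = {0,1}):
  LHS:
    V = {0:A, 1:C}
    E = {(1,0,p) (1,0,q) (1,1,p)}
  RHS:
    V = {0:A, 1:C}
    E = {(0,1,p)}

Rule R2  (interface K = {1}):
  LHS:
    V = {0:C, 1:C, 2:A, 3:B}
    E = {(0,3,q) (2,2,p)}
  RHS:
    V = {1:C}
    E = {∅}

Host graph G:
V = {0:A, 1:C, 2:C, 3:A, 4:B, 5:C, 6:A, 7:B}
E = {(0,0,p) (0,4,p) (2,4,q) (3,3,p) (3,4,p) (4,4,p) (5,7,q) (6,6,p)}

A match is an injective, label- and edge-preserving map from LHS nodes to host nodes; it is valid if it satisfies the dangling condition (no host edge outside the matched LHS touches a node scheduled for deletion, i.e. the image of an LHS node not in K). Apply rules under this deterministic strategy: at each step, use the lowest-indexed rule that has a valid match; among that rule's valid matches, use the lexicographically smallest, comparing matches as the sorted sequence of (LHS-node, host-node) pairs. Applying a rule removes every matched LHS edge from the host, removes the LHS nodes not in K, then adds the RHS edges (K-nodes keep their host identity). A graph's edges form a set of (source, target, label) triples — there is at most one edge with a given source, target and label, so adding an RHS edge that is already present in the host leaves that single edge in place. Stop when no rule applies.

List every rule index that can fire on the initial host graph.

R0: 12 valid matches — {0↦4, 1↦0, 2↦3, 3↦1}, {0↦4, 1↦0, 2↦3, 3↦2}, {0↦4, 1↦0, 2↦3, 3↦5} (+9 more)
R1: no valid match — LHS pattern not found
R2: 2 valid matches — {0↦5, 1↦1, 2↦6, 3↦7}, {0↦5, 1↦2, 2↦6, 3↦7}

Answer: [R0,R2]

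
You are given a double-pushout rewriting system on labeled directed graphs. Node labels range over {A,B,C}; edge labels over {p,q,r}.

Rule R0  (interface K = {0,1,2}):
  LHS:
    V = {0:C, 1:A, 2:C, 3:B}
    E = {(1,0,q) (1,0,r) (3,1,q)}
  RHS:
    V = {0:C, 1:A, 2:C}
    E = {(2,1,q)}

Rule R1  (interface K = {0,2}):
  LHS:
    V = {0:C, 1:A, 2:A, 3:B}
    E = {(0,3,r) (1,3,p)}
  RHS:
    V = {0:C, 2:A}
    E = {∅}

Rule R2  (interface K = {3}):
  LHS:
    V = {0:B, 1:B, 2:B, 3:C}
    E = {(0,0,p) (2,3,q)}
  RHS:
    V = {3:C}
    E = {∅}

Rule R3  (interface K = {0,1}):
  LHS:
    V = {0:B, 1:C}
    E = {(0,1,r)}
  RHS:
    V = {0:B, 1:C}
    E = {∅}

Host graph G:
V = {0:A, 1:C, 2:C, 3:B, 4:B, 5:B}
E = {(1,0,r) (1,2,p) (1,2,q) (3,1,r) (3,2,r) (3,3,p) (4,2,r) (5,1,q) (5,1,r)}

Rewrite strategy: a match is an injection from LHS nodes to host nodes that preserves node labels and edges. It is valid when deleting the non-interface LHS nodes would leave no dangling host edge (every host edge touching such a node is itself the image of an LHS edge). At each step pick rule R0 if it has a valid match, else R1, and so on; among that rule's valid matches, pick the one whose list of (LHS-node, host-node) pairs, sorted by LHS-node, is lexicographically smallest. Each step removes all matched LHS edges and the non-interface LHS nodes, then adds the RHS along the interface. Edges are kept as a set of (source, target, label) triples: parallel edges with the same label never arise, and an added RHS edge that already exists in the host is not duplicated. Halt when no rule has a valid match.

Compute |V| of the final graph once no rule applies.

initial: |V|=6 |E|=9  E = 1-r->0 1-p->2 1-q->2 3-r->1 3-r->2 3-p->3 4-r->2 5-q->1 5-r->1
step 1: apply R3 at {0↦3, 1↦1}  → |V|=6 |E|=8  E = 1-r->0 1-p->2 1-q->2 3-r->2 3-p->3 4-r->2 5-q->1 5-r->1
step 2: apply R3 at {0↦3, 1↦2}  → |V|=6 |E|=7  E = 1-r->0 1-p->2 1-q->2 3-p->3 4-r->2 5-q->1 5-r->1
step 3: apply R3 at {0↦4, 1↦2}  → |V|=6 |E|=6  E = 1-r->0 1-p->2 1-q->2 3-p->3 5-q->1 5-r->1
step 4: apply R3 at {0↦5, 1↦1}  → |V|=6 |E|=5  E = 1-r->0 1-p->2 1-q->2 3-p->3 5-q->1
step 5: apply R2 at {0↦3, 1↦4, 2↦5, 3↦1}  → |V|=3 |E|=3  E = 1-r->0 1-p->2 1-q->2
final graph: no rule applies after step 5
NF nodes: {0:A, 1:C, 2:C}

Answer: 3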